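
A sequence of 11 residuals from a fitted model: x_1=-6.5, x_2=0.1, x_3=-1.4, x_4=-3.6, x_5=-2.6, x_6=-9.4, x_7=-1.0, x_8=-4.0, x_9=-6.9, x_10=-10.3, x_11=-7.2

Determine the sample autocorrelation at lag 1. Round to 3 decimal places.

0.112

Mean x̄ = (-6.5 + 0.1 − 1.4 − 3.6 − 2.6 − 9.4 − 1.0 − 4.0 − 6.9 − 10.3 − 7.2)/11 = -4.8000
Numerator Σ_{t=1}^{10}(x_t−x̄)(x_{t+1}−x̄) = 13.5600
Denominator Σ(x_t−x̄)² = 121.4000
r_1 = 13.5600 / 121.4000 = 0.112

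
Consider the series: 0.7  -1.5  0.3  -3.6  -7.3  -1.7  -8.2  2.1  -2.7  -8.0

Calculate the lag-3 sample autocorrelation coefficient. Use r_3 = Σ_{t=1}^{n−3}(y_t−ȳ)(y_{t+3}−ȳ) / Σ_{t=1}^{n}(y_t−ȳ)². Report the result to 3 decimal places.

Mean ȳ = (0.7 − 1.5 + 0.3 − 3.6 − 7.3 − 1.7 − 8.2 + 2.1 − 2.7 − 8.0)/10 = -2.9900
Numerator Σ_{t=1}^{7}(y_t−ȳ)(y_{t+3}−ȳ) = 3.2877
Denominator Σ(y_t−ȳ)² = 125.5090
r_3 = 3.2877 / 125.5090 = 0.026

0.026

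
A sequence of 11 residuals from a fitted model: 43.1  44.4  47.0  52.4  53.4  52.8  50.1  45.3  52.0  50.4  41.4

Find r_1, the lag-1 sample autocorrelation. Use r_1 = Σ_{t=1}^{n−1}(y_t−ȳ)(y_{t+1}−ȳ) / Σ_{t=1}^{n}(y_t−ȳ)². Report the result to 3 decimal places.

0.257

Mean ȳ = (43.1 + 44.4 + 47.0 + 52.4 + 53.4 + 52.8 + 50.1 + 45.3 + 52.0 + 50.4 + 41.4)/11 = 48.3909
Numerator Σ_{t=1}^{10}(y_t−ȳ)(y_{t+1}−ȳ) = 47.5608
Denominator Σ(y_t−ȳ)² = 184.8691
r_1 = 47.5608 / 184.8691 = 0.257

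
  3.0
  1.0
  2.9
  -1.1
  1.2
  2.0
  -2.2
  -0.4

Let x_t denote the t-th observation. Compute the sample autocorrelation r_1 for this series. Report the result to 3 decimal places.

-0.137

Mean x̄ = (3.0 + 1.0 + 2.9 − 1.1 + 1.2 + 2.0 − 2.2 − 0.4)/8 = 0.8000
Deviations from mean: 2.2000, 0.2000, 2.1000, -1.9000, 0.4000, 1.2000, -3.0000, -1.2000
Numerator Σ_{t=1}^{7}(x_t−x̄)(x_{t+1}−x̄) = -3.4100
Denominator Σ(x_t−x̄)² = 24.9400
r_1 = -3.4100 / 24.9400 = -0.137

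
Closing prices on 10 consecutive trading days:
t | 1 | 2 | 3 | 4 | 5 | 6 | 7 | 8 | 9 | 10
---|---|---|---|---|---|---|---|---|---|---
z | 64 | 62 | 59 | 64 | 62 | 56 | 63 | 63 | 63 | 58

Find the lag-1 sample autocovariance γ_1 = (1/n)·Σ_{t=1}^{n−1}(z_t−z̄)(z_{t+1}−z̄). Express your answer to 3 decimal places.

-1.676

Mean z̄ = (64 + 62 + 59 + 64 + 62 + 56 + 63 + 63 + 63 + 58)/10 = 61.4000
Σ_{t=1}^{9}(z_t−z̄)(z_{t+1}−z̄) = -16.7600
γ_1 = -16.7600 / 10 = -1.676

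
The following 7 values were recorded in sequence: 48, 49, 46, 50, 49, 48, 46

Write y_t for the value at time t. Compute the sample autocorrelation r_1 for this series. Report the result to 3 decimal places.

-0.286

Mean ȳ = (48 + 49 + 46 + 50 + 49 + 48 + 46)/7 = 48.0000
Deviations from mean: 0.0000, 1.0000, -2.0000, 2.0000, 1.0000, 0.0000, -2.0000
Numerator Σ_{t=1}^{6}(y_t−ȳ)(y_{t+1}−ȳ) = -4.0000
Denominator Σ(y_t−ȳ)² = 14.0000
r_1 = -4.0000 / 14.0000 = -0.286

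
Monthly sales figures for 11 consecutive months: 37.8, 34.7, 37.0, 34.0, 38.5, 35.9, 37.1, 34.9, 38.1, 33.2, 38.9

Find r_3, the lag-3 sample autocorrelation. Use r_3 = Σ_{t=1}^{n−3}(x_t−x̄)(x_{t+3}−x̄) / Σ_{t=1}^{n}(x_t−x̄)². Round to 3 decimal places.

Mean x̄ = (37.8 + 34.7 + 37.0 + 34.0 + 38.5 + 35.9 + 37.1 + 34.9 + 38.1 + 33.2 + 38.9)/11 = 36.3727
Numerator Σ_{t=1}^{8}(x_t−x̄)(x_{t+3}−x̄) = -18.9459
Denominator Σ(x_t−x̄)² = 37.7418
r_3 = -18.9459 / 37.7418 = -0.502

-0.502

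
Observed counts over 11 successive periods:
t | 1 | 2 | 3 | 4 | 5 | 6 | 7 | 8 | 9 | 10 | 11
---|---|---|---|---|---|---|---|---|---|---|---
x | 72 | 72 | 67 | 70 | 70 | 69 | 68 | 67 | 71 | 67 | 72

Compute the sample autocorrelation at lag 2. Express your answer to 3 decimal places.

0.046

Mean x̄ = (72 + 72 + 67 + 70 + 70 + 69 + 68 + 67 + 71 + 67 + 72)/11 = 69.5455
Numerator Σ_{t=1}^{9}(x_t−x̄)(x_{t+2}−x̄) = 1.9504
Denominator Σ(x_t−x̄)² = 42.7273
r_2 = 1.9504 / 42.7273 = 0.046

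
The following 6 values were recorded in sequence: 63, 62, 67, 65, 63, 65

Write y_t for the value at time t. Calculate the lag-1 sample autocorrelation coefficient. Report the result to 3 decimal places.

Mean ȳ = (63 + 62 + 67 + 65 + 63 + 65)/6 = 64.1667
Deviations from mean: -1.1667, -2.1667, 2.8333, 0.8333, -1.1667, 0.8333
Numerator Σ_{t=1}^{5}(y_t−ȳ)(y_{t+1}−ȳ) = -3.1944
Denominator Σ(y_t−ȳ)² = 16.8333
r_1 = -3.1944 / 16.8333 = -0.190

-0.190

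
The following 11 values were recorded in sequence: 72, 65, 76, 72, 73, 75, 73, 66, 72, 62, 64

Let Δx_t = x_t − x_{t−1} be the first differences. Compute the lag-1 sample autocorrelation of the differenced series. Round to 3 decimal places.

First differences Δx: -7, 11, -4, 1, 2, -2, -7, 6, -10, 2
Mean of differences = -0.8000
Numerator Σ(Δx_t−Δx̄)(Δx_{t+1}−Δx̄) = -238.0400
Denominator Σ(Δx_t−Δx̄)² = 377.6000
r_1(Δx) = -238.0400 / 377.6000 = -0.630

-0.630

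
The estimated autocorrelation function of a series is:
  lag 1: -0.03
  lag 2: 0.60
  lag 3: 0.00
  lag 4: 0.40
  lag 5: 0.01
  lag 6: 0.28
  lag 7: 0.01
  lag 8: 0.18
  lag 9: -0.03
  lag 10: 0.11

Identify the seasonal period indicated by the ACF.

The largest autocorrelation is r_2 = 0.60, with weaker echoes at lags 4 (0.40), 6 (0.28) and 8 (0.18); the remaining lags stay at or below 0.11.
The dominant spike at lag 2 indicates a seasonal period of 2.

2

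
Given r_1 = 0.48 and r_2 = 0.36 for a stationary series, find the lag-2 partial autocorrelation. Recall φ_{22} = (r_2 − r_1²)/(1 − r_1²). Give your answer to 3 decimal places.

0.168

φ_{22} = (r_2 − r_1²) / (1 − r_1²)
r_1² = (0.48)² = 0.2304
Numerator = 0.36 − 0.2304 = 0.1296; denominator = 1 − 0.2304 = 0.7696
φ_{22} = 0.1296 / 0.7696 = 0.168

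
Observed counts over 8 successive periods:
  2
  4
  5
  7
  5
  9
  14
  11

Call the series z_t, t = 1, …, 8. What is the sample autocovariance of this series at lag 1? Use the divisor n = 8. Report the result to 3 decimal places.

7.342

Mean z̄ = (2 + 4 + 5 + 7 + 5 + 9 + 14 + 11)/8 = 7.1250
Deviations: -5.1250, -3.1250, -2.1250, -0.1250, -2.1250, 1.8750, 6.8750, 3.8750
Σ_{t=1}^{7}(z_t−z̄)(z_{t+1}−z̄) = 58.7344
γ_1 = 58.7344 / 8 = 7.342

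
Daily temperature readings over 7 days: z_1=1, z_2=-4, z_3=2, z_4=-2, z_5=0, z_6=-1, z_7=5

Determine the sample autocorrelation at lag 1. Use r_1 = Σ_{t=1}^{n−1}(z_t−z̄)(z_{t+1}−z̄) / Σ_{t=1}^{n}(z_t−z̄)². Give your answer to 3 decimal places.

-0.399

Mean z̄ = (1 − 4 + 2 − 2 + 0 − 1 + 5)/7 = 0.1429
Σ(z_t−z̄)(z_{t+1}−z̄) = (-3.5510) + (-7.6939) + (-3.9796) + (0.3061) + (0.1633) + (-5.5510) = -20.3061
Denominator Σ(z_t−z̄)² = 50.8571
r_1 = -20.3061 / 50.8571 = -0.399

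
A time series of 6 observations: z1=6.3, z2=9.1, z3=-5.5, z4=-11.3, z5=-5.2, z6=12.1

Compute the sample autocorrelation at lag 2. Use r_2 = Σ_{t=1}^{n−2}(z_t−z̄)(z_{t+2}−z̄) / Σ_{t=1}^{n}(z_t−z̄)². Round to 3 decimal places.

Mean z̄ = (6.3 + 9.1 − 5.5 − 11.3 − 5.2 + 12.1)/6 = 0.9167
Deviations from mean: 5.3833, 8.1833, -6.4167, -12.2167, -6.1167, 11.1833
Σ(z_t−z̄)(z_{t+2}−z̄) = (-34.5431) + (-99.9731) + (39.2486) + (-136.6231) = -231.8906
Denominator Σ(z_t−z̄)² = 448.8483
r_2 = -231.8906 / 448.8483 = -0.517

-0.517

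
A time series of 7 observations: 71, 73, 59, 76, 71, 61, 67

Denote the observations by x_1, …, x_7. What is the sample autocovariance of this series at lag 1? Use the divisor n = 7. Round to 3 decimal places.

Mean x̄ = (71 + 73 + 59 + 76 + 71 + 61 + 67)/7 = 68.2857
Deviations: 2.7143, 4.7143, -9.2857, 7.7143, 2.7143, -7.2857, -1.2857
Σ_{t=1}^{6}(x_t−x̄)(x_{t+1}−x̄) = -92.0816
γ_1 = -92.0816 / 7 = -13.155

-13.155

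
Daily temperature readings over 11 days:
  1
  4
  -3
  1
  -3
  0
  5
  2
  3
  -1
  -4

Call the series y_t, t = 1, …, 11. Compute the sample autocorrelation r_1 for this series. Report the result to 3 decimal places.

Mean ȳ = (1 + 4 − 3 + 1 − 3 + 0 + 5 + 2 + 3 − 1 − 4)/11 = 0.4545
Numerator Σ_{t=1}^{10}(y_t−ȳ)(y_{t+1}−ȳ) = -0.8430
Denominator Σ(y_t−ȳ)² = 88.7273
r_1 = -0.8430 / 88.7273 = -0.010

-0.010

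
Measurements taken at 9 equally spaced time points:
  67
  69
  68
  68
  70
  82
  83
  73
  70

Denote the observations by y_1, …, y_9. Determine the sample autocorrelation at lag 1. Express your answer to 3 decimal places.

0.501

Mean ȳ = (67 + 69 + 68 + 68 + 70 + 82 + 83 + 73 + 70)/9 = 72.2222
Numerator Σ_{t=1}^{8}(y_t−ȳ)(y_{t+1}−ȳ) = 147.9506
Denominator Σ(y_t−ȳ)² = 295.5556
r_1 = 147.9506 / 295.5556 = 0.501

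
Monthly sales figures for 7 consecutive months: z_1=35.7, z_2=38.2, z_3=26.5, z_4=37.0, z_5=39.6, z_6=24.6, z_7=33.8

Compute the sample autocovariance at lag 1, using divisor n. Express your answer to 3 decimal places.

-11.783

Mean z̄ = (35.7 + 38.2 + 26.5 + 37.0 + 39.6 + 24.6 + 33.8)/7 = 33.6286
Σ_{t=1}^{6}(z_t−z̄)(z_{t+1}−z̄) = -82.4808
γ_1 = -82.4808 / 7 = -11.783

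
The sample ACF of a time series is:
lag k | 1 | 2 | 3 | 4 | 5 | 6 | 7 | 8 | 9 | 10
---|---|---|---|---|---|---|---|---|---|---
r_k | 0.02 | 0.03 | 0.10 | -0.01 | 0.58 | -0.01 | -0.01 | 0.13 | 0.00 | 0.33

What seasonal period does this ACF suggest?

5

The largest autocorrelation is r_5 = 0.58, with a weaker echo at lag 10 (0.33); the remaining lags stay at or below 0.13.
The dominant spike at lag 5 indicates a seasonal period of 5.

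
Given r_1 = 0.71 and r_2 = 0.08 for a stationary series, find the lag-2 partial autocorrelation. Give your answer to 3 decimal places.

-0.855

φ_{22} = (r_2 − r_1²) / (1 − r_1²)
r_1² = (0.71)² = 0.5041
Numerator = 0.08 − 0.5041 = -0.4241; denominator = 1 − 0.5041 = 0.4959
φ_{22} = -0.4241 / 0.4959 = -0.855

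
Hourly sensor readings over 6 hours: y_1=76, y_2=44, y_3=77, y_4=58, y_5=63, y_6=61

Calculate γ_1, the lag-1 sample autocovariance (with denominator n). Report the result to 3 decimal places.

-96.894

Mean ȳ = (76 + 44 + 77 + 58 + 63 + 61)/6 = 63.1667
Deviations: 12.8333, -19.1667, 13.8333, -5.1667, -0.1667, -2.1667
Σ_{t=1}^{5}(y_t−ȳ)(y_{t+1}−ȳ) = -581.3611
γ_1 = -581.3611 / 6 = -96.894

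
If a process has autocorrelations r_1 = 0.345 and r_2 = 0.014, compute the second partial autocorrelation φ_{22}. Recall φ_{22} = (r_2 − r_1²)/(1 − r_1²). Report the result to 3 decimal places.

φ_{22} = (r_2 − r_1²) / (1 − r_1²)
r_1² = (0.345)² = 0.119025
Numerator = 0.014 − 0.1190 = -0.1050; denominator = 1 − 0.1190 = 0.8810
φ_{22} = -0.1050 / 0.8810 = -0.119

-0.119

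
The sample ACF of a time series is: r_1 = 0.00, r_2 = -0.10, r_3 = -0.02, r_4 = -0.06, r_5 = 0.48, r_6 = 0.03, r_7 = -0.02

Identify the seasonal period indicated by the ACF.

The largest autocorrelation is r_5 = 0.48; the remaining lags stay at or below 0.03.
The dominant spike at lag 5 indicates a seasonal period of 5.

5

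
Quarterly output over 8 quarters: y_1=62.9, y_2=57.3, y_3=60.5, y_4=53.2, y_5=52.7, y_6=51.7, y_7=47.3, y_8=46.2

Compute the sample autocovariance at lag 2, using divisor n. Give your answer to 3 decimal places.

Mean ȳ = (62.9 + 57.3 + 60.5 + 53.2 + 52.7 + 51.7 + 47.3 + 46.2)/8 = 53.9750
Deviations: 8.9250, 3.3250, 6.5250, -0.7750, -1.2750, -2.2750, -6.6750, -7.7750
Σ_{t=1}^{6}(y_t−ȳ)(y_{t+2}−ȳ) = 75.3013
γ_2 = 75.3013 / 8 = 9.413

9.413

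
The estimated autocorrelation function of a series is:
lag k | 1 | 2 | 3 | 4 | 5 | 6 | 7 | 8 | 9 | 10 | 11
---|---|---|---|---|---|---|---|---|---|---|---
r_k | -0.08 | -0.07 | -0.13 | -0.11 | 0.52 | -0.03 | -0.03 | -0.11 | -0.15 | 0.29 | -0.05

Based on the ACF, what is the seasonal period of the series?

5

The largest autocorrelation is r_5 = 0.52, with a weaker echo at lag 10 (0.29); the remaining lags stay at or below -0.03.
The dominant spike at lag 5 indicates a seasonal period of 5.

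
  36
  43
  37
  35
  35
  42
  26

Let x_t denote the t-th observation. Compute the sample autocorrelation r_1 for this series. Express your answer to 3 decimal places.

Mean x̄ = (36 + 43 + 37 + 35 + 35 + 42 + 26)/7 = 36.2857
Deviations from mean: -0.2857, 6.7143, 0.7143, -1.2857, -1.2857, 5.7143, -10.2857
Σ(x_t−x̄)(x_{t+1}−x̄) = (-1.9184) + (4.7959) + (-0.9184) + (1.6531) + (-7.3469) + (-58.7755) = -62.5102
Denominator Σ(x_t−x̄)² = 187.4286
r_1 = -62.5102 / 187.4286 = -0.334

-0.334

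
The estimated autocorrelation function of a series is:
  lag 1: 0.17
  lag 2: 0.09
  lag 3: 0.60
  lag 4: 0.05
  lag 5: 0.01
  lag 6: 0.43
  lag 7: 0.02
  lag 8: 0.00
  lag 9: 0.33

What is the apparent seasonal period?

3

The largest autocorrelation is r_3 = 0.60, with weaker echoes at lags 6 (0.43) and 9 (0.33); the remaining lags stay at or below 0.17.
The dominant spike at lag 3 indicates a seasonal period of 3.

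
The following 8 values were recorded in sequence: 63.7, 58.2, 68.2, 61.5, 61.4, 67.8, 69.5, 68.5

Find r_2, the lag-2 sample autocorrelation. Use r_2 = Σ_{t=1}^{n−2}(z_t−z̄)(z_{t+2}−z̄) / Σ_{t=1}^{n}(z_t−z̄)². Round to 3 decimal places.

-0.067

Mean z̄ = (63.7 + 58.2 + 68.2 + 61.5 + 61.4 + 67.8 + 69.5 + 68.5)/8 = 64.8500
Numerator Σ_{t=1}^{6}(z_t−z̄)(z_{t+2}−z̄) = -8.2900
Denominator Σ(z_t−z̄)² = 123.5400
r_2 = -8.2900 / 123.5400 = -0.067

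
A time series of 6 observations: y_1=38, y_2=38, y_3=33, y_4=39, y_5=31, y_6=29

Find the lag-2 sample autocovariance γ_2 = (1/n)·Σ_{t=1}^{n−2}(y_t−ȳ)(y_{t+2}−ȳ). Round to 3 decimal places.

Mean ȳ = (38 + 38 + 33 + 39 + 31 + 29)/6 = 34.6667
Σ_{t=1}^{4}(y_t−ȳ)(y_{t+2}−ȳ) = -9.5556
γ_2 = -9.5556 / 6 = -1.593

-1.593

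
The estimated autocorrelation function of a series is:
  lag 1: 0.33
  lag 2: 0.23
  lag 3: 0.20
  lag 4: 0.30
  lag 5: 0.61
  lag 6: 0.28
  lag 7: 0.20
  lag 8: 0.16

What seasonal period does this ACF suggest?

The largest autocorrelation is r_5 = 0.61; the remaining lags stay at or below 0.33. The elevated value at lag 1 (0.33), dropping to 0.23 at lag 2, reflects decaying short-term dependence rather than seasonality.
The dominant spike at lag 5 indicates a seasonal period of 5.

5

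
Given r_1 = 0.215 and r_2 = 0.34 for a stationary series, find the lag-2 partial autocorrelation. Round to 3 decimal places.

φ_{22} = (r_2 − r_1²) / (1 − r_1²)
r_1² = (0.215)² = 0.046225
Numerator = 0.34 − 0.0462 = 0.2938; denominator = 1 − 0.0462 = 0.9538
φ_{22} = 0.2938 / 0.9538 = 0.308

0.308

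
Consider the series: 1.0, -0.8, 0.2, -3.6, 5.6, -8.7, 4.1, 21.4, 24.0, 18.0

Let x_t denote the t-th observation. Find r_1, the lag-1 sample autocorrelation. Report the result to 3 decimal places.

Mean x̄ = (1.0 − 0.8 + 0.2 − 3.6 + 5.6 − 8.7 + 4.1 + 21.4 + 24.0 + 18.0)/10 = 6.1200
Numerator Σ_{t=1}^{9}(x_t−x̄)(x_{t+1}−x̄) = 631.3916
Denominator Σ(x_t−x̄)² = 1121.9160
r_1 = 631.3916 / 1121.9160 = 0.563

0.563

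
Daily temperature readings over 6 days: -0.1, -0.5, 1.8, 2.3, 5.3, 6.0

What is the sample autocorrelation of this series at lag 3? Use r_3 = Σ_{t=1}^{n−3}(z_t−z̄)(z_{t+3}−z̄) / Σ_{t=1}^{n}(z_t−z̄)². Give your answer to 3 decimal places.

-0.284

Mean z̄ = (-0.1 − 0.5 + 1.8 + 2.3 + 5.3 + 6.0)/6 = 2.4667
Deviations from mean: -2.5667, -2.9667, -0.6667, -0.1667, 2.8333, 3.5333
Σ(z_t−z̄)(z_{t+3}−z̄) = (0.4278) + (-8.4056) + (-2.3556) = -10.3333
Denominator Σ(z_t−z̄)² = 36.3733
r_3 = -10.3333 / 36.3733 = -0.284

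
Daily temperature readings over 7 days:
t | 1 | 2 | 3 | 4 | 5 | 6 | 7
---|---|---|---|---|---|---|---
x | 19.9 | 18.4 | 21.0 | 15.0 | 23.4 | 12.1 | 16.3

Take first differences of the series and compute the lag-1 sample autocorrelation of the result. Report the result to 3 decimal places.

-0.836

First differences Δx: -1.5, 2.6, -6.0, 8.4, -11.3, 4.2
Mean of differences = -0.6000
Numerator Σ(Δx_t−Δx̄)(Δx_{t+1}−Δx̄) = -216.4200
Denominator Σ(Δx_t−Δx̄)² = 258.7400
r_1(Δx) = -216.4200 / 258.7400 = -0.836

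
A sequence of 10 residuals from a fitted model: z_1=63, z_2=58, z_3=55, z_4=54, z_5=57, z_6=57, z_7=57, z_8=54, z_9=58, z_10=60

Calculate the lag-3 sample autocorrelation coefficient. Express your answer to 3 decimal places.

-0.255

Mean z̄ = (63 + 58 + 55 + 54 + 57 + 57 + 57 + 54 + 58 + 60)/10 = 57.3000
Numerator Σ_{t=1}^{7}(z_t−z̄)(z_{t+3}−z̄) = -17.3700
Denominator Σ(z_t−z̄)² = 68.1000
r_3 = -17.3700 / 68.1000 = -0.255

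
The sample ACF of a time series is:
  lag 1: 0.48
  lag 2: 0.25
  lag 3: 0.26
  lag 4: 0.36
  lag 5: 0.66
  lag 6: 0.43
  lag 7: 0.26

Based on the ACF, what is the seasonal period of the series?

The largest autocorrelation is r_5 = 0.66; the remaining lags stay at or below 0.48. The elevated value at lag 1 (0.48), dropping to 0.25 at lag 2, reflects decaying short-term dependence rather than seasonality.
The dominant spike at lag 5 indicates a seasonal period of 5.

5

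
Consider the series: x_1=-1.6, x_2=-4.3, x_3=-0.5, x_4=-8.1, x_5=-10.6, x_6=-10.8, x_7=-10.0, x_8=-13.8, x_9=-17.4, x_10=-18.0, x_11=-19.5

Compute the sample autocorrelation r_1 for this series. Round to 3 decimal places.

0.670

Mean x̄ = (-1.6 − 4.3 − 0.5 − 8.1 − 10.6 − 10.8 − 10.0 − 13.8 − 17.4 − 18.0 − 19.5)/11 = -10.4182
Numerator Σ_{t=1}^{10}(x_t−x̄)(x_{t+1}−x̄) = 281.1015
Denominator Σ(x_t−x̄)² = 419.4364
r_1 = 281.1015 / 419.4364 = 0.670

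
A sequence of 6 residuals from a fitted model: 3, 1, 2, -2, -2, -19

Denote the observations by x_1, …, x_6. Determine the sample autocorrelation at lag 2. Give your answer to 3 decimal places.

Mean x̄ = (3 + 1 + 2 − 2 − 2 − 19)/6 = -2.8333
Deviations from mean: 5.8333, 3.8333, 4.8333, 0.8333, 0.8333, -16.1667
Numerator Σ_{t=1}^{4}(x_t−x̄)(x_{t+2}−x̄) = 21.9444
Denominator Σ(x_t−x̄)² = 334.8333
r_2 = 21.9444 / 334.8333 = 0.066

0.066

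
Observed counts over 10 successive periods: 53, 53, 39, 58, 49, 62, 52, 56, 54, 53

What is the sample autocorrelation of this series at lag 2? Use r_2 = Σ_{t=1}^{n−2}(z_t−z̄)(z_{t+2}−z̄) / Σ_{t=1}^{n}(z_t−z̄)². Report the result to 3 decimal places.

0.398

Mean z̄ = (53 + 53 + 39 + 58 + 49 + 62 + 52 + 56 + 54 + 53)/10 = 52.9000
Numerator Σ_{t=1}^{8}(z_t−z̄)(z_{t+2}−z̄) = 130.7800
Denominator Σ(z_t−z̄)² = 328.9000
r_2 = 130.7800 / 328.9000 = 0.398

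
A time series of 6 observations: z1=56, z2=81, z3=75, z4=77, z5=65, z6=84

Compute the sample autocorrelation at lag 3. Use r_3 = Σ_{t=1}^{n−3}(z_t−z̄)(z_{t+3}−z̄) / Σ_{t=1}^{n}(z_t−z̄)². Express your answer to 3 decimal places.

Mean z̄ = (56 + 81 + 75 + 77 + 65 + 84)/6 = 73.0000
Deviations from mean: -17.0000, 8.0000, 2.0000, 4.0000, -8.0000, 11.0000
Σ(z_t−z̄)(z_{t+3}−z̄) = (-68.0000) + (-64.0000) + (22.0000) = -110.0000
Denominator Σ(z_t−z̄)² = 558.0000
r_3 = -110.0000 / 558.0000 = -0.197

-0.197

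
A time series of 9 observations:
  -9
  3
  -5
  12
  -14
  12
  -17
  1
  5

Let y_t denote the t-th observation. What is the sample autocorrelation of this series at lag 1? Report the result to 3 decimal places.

Mean ȳ = (-9 + 3 − 5 + 12 − 14 + 12 − 17 + 1 + 5)/9 = -1.3333
Numerator Σ_{t=1}^{8}(y_t−ȳ)(y_{t+1}−ȳ) = -666.4444
Denominator Σ(y_t−ȳ)² = 898.0000
r_1 = -666.4444 / 898.0000 = -0.742

-0.742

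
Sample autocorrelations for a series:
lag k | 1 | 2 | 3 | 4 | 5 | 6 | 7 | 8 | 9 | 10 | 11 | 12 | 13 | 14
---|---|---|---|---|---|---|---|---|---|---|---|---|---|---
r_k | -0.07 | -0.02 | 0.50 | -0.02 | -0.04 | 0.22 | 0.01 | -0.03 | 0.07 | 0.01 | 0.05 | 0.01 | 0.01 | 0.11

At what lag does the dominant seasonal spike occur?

3

The largest autocorrelation is r_3 = 0.50, with a weaker echo at lag 6 (0.22); the remaining lags stay at or below 0.11.
The dominant spike at lag 3 indicates a seasonal period of 3.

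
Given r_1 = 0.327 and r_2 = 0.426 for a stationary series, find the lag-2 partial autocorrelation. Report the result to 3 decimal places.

0.357

φ_{22} = (r_2 − r_1²) / (1 − r_1²)
r_1² = (0.327)² = 0.106929
Numerator = 0.426 − 0.1069 = 0.3191; denominator = 1 − 0.1069 = 0.8931
φ_{22} = 0.3191 / 0.8931 = 0.357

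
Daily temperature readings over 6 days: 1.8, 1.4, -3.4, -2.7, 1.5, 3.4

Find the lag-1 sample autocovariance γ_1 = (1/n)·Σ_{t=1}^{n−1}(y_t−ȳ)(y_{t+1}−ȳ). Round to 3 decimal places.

Mean ȳ = (1.8 + 1.4 − 3.4 − 2.7 + 1.5 + 3.4)/6 = 0.3333
Deviations: 1.4667, 1.0667, -3.7333, -3.0333, 1.1667, 3.0667
Σ_{t=1}^{5}(y_t−ȳ)(y_{t+1}−ȳ) = 8.9456
γ_1 = 8.9456 / 6 = 1.491

1.491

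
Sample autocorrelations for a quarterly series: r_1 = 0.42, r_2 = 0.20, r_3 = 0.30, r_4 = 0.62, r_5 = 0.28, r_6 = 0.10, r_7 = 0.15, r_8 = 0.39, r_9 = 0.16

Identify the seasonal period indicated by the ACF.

The largest autocorrelation is r_4 = 0.62; the remaining lags stay at or below 0.42. The elevated value at lag 1 (0.42), dropping to 0.20 at lag 2, reflects decaying short-term dependence rather than seasonality.
The dominant spike at lag 4 indicates a seasonal period of 4.

4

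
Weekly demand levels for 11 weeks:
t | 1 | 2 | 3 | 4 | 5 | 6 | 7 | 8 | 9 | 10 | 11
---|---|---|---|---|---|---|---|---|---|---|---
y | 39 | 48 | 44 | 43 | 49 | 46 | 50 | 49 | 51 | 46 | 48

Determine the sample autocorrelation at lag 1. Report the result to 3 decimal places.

-0.016

Mean ȳ = (39 + 48 + 44 + 43 + 49 + 46 + 50 + 49 + 51 + 46 + 48)/11 = 46.6364
Numerator Σ_{t=1}^{10}(y_t−ȳ)(y_{t+1}−ȳ) = -2.0413
Denominator Σ(y_t−ȳ)² = 124.5455
r_1 = -2.0413 / 124.5455 = -0.016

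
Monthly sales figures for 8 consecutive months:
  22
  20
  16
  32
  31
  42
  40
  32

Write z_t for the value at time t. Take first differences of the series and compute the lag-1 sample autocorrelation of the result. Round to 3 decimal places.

-0.265

First differences Δz: -2, -4, 16, -1, 11, -2, -8
Mean of differences = 1.4286
Numerator Σ(Δz_t−Δz̄)(Δz_{t+1}−Δz̄) = -119.6122
Denominator Σ(Δz_t−Δz̄)² = 451.7143
r_1(Δz) = -119.6122 / 451.7143 = -0.265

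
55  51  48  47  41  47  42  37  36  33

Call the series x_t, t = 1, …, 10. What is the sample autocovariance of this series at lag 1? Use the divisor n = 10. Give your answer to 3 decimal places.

Mean x̄ = (55 + 51 + 48 + 47 + 41 + 47 + 42 + 37 + 36 + 33)/10 = 43.7000
Σ_{t=1}^{9}(x_t−x̄)(x_{t+1}−x̄) = 250.0100
γ_1 = 250.0100 / 10 = 25.001

25.001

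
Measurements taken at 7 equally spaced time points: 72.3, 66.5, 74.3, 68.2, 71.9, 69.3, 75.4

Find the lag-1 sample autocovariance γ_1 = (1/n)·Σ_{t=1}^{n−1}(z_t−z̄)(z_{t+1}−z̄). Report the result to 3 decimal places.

Mean z̄ = (72.3 + 66.5 + 74.3 + 68.2 + 71.9 + 69.3 + 75.4)/7 = 71.1286
Σ_{t=1}^{6}(z_t−z̄)(z_{t+1}−z̄) = -40.8694
γ_1 = -40.8694 / 7 = -5.838

-5.838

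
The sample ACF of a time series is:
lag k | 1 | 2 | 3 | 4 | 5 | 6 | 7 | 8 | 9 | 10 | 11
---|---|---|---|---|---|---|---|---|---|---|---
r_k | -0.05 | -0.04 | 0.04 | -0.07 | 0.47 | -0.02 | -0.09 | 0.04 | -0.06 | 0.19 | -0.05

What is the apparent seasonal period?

The largest autocorrelation is r_5 = 0.47, with a weaker echo at lag 10 (0.19); the remaining lags stay at or below 0.04.
The dominant spike at lag 5 indicates a seasonal period of 5.

5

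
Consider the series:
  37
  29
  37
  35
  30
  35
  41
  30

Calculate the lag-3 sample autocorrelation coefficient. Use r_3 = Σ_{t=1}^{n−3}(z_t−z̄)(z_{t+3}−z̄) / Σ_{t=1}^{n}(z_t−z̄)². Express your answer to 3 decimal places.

Mean z̄ = (37 + 29 + 37 + 35 + 30 + 35 + 41 + 30)/8 = 34.2500
Deviations from mean: 2.7500, -5.2500, 2.7500, 0.7500, -4.2500, 0.7500, 6.7500, -4.2500
Numerator Σ_{t=1}^{5}(z_t−z̄)(z_{t+3}−z̄) = 49.5625
Denominator Σ(z_t−z̄)² = 125.5000
r_3 = 49.5625 / 125.5000 = 0.395

0.395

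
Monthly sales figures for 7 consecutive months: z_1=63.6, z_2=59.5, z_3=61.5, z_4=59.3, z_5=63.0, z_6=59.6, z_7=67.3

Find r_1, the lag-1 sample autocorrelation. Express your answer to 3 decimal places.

Mean z̄ = (63.6 + 59.5 + 61.5 + 59.3 + 63.0 + 59.6 + 67.3)/7 = 61.9714
Numerator Σ_{t=1}^{6}(z_t−z̄)(z_{t+1}−z̄) = -19.4237
Denominator Σ(z_t−z̄)² = 51.1943
r_1 = -19.4237 / 51.1943 = -0.379

-0.379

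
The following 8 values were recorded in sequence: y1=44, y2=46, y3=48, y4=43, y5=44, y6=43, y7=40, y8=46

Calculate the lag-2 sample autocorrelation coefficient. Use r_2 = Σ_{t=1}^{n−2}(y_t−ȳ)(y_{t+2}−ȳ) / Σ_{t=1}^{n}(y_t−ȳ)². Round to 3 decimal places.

Mean ȳ = (44 + 46 + 48 + 43 + 44 + 43 + 40 + 46)/8 = 44.2500
Σ(y_t−ȳ)(y_{t+2}−ȳ) = (-0.9375) + (-2.1875) + (-0.9375) + (1.5625) + (1.0625) + (-2.1875) = -3.6250
Denominator Σ(y_t−ȳ)² = 41.5000
r_2 = -3.6250 / 41.5000 = -0.087

-0.087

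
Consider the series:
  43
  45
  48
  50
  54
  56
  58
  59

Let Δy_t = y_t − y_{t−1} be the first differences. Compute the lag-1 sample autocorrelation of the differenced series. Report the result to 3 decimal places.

First differences Δy: 2, 3, 2, 4, 2, 2, 1
Mean of differences = 2.2857
Numerator Σ(Δy_t−Δȳ)(Δy_{t+1}−Δȳ) = -0.9388
Denominator Σ(Δy_t−Δȳ)² = 5.4286
r_1(Δy) = -0.9388 / 5.4286 = -0.173

-0.173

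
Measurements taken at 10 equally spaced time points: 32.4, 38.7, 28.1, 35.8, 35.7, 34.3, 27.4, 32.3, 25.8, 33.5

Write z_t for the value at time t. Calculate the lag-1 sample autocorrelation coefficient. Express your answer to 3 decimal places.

Mean z̄ = (32.4 + 38.7 + 28.1 + 35.8 + 35.7 + 34.3 + 27.4 + 32.3 + 25.8 + 33.5)/10 = 32.4000
Numerator Σ_{t=1}^{9}(z_t−z̄)(z_{t+1}−z̄) = -39.8200
Denominator Σ(z_t−z̄)² = 154.0200
r_1 = -39.8200 / 154.0200 = -0.259

-0.259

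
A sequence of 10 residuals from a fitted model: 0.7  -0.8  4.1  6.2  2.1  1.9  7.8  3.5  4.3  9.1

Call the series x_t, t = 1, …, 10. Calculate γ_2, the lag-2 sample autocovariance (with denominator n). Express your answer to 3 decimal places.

-2.313

Mean x̄ = (0.7 − 0.8 + 4.1 + 6.2 + 2.1 + 1.9 + 7.8 + 3.5 + 4.3 + 9.1)/10 = 3.8900
Σ_{t=1}^{8}(x_t−x̄)(x_{t+2}−x̄) = -23.1282
γ_2 = -23.1282 / 10 = -2.313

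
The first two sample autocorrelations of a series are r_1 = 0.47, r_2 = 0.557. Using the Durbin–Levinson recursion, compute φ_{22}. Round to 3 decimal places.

0.431

φ_{22} = (r_2 − r_1²) / (1 − r_1²)
r_1² = (0.47)² = 0.2209
Numerator = 0.557 − 0.2209 = 0.3361; denominator = 1 − 0.2209 = 0.7791
φ_{22} = 0.3361 / 0.7791 = 0.431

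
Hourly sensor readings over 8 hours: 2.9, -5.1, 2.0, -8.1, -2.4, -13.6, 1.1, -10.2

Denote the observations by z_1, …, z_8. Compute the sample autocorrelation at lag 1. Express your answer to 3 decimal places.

Mean z̄ = (2.9 − 5.1 + 2.0 − 8.1 − 2.4 − 13.6 + 1.1 − 10.2)/8 = -4.1750
Deviations from mean: 7.0750, -0.9250, 6.1750, -3.9250, 1.7750, -9.4250, 5.2750, -6.0250
Σ(z_t−z̄)(z_{t+1}−z̄) = (-6.5444) + (-5.7119) + (-24.2369) + (-6.9669) + (-16.7294) + (-49.7169) + (-31.7819) = -141.6881
Denominator Σ(z_t−z̄)² = 260.5550
r_1 = -141.6881 / 260.5550 = -0.544

-0.544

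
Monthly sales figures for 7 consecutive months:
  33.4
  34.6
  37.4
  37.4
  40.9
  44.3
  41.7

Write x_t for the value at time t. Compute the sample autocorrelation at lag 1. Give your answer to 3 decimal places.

Mean x̄ = (33.4 + 34.6 + 37.4 + 37.4 + 40.9 + 44.3 + 41.7)/7 = 38.5286
Deviations from mean: -5.1286, -3.9286, -1.1286, -1.1286, 2.3714, 5.7714, 3.1714
Σ(x_t−x̄)(x_{t+1}−x̄) = (20.1480) + (4.4337) + (1.2737) + (-2.6763) + (13.6865) + (18.3037) = 55.1692
Denominator Σ(x_t−x̄)² = 93.2743
r_1 = 55.1692 / 93.2743 = 0.591

0.591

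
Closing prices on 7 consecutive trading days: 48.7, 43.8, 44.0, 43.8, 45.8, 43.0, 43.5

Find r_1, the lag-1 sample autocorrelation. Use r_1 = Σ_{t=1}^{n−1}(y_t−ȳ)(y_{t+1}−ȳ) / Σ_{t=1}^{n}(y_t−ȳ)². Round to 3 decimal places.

-0.139

Mean ȳ = (48.7 + 43.8 + 44.0 + 43.8 + 45.8 + 43.0 + 43.5)/7 = 44.6571
Σ(y_t−ȳ)(y_{t+1}−ȳ) = (-3.4653) + (0.5633) + (0.5633) + (-0.9796) + (-1.8939) + (1.9176) = -3.2947
Denominator Σ(y_t−ȳ)² = 23.6371
r_1 = -3.2947 / 23.6371 = -0.139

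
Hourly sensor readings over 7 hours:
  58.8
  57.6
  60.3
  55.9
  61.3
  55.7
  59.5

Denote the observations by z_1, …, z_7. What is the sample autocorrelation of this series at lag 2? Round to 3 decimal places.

Mean z̄ = (58.8 + 57.6 + 60.3 + 55.9 + 61.3 + 55.7 + 59.5)/7 = 58.4429
Deviations from mean: 0.3571, -0.8429, 1.8571, -2.5429, 2.8571, -2.7429, 1.0571
Σ(z_t−z̄)(z_{t+2}−z̄) = (0.6633) + (2.1433) + (5.3061) + (6.9747) + (3.0204) = 18.1078
Denominator Σ(z_t−z̄)² = 27.5571
r_2 = 18.1078 / 27.5571 = 0.657

0.657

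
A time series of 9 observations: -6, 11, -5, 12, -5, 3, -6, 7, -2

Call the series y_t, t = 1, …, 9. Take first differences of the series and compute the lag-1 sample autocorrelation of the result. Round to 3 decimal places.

First differences Δy: 17, -16, 17, -17, 8, -9, 13, -9
Mean of differences = 0.5000
Numerator Σ(Δy_t−Δȳ)(Δy_{t+1}−Δȳ) = -1273.2500
Denominator Σ(Δy_t−Δȳ)² = 1516.0000
r_1(Δy) = -1273.2500 / 1516.0000 = -0.840

-0.840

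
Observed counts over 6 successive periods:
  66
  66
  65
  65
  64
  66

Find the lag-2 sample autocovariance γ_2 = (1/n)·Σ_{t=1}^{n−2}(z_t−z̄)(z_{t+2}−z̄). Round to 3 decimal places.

-0.037

Mean z̄ = (66 + 66 + 65 + 65 + 64 + 66)/6 = 65.3333
Deviations: 0.6667, 0.6667, -0.3333, -0.3333, -1.3333, 0.6667
Σ_{t=1}^{4}(z_t−z̄)(z_{t+2}−z̄) = -0.2222
γ_2 = -0.2222 / 6 = -0.037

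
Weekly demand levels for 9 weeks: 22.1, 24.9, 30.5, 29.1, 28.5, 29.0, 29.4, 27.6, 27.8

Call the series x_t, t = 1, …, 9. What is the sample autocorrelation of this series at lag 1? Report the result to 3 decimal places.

0.298

Mean x̄ = (22.1 + 24.9 + 30.5 + 29.1 + 28.5 + 29.0 + 29.4 + 27.6 + 27.8)/9 = 27.6556
Numerator Σ_{t=1}^{8}(x_t−x̄)(x_{t+1}−x̄) = 16.1747
Denominator Σ(x_t−x̄)² = 54.2222
r_1 = 16.1747 / 54.2222 = 0.298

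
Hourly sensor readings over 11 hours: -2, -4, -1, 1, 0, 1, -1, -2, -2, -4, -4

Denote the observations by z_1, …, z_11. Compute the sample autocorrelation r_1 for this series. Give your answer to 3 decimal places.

0.512

Mean z̄ = (-2 − 4 − 1 + 1 + 0 + 1 − 1 − 2 − 2 − 4 − 4)/11 = -1.6364
Numerator Σ_{t=1}^{10}(z_t−z̄)(z_{t+1}−z̄) = 17.6860
Denominator Σ(z_t−z̄)² = 34.5455
r_1 = 17.6860 / 34.5455 = 0.512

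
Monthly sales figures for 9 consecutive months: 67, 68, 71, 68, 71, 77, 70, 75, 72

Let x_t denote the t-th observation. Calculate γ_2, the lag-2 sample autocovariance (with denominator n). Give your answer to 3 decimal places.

1.556

Mean x̄ = (67 + 68 + 71 + 68 + 71 + 77 + 70 + 75 + 72)/9 = 71.0000
Σ_{t=1}^{7}(x_t−x̄)(x_{t+2}−x̄) = 14.0000
γ_2 = 14.0000 / 9 = 1.556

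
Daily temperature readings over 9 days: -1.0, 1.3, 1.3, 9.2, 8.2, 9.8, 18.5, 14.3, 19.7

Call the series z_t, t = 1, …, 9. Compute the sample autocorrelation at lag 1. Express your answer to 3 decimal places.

0.549

Mean z̄ = (-1.0 + 1.3 + 1.3 + 9.2 + 8.2 + 9.8 + 18.5 + 14.3 + 19.7)/9 = 9.0333
Numerator Σ_{t=1}^{8}(z_t−z̄)(z_{t+1}−z̄) = 248.6222
Denominator Σ(z_t−z̄)² = 452.7200
r_1 = 248.6222 / 452.7200 = 0.549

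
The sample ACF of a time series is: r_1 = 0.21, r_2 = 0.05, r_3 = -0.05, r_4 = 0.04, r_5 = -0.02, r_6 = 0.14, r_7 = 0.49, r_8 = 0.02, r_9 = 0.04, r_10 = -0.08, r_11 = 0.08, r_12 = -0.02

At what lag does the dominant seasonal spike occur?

7

The largest autocorrelation is r_7 = 0.49; the remaining lags stay at or below 0.21. The elevated value at lag 1 (0.21), dropping to 0.05 at lag 2, reflects decaying short-term dependence rather than seasonality.
The dominant spike at lag 7 indicates a seasonal period of 7.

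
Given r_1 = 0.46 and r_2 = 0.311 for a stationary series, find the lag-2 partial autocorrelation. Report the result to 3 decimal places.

φ_{22} = (r_2 − r_1²) / (1 − r_1²)
r_1² = (0.46)² = 0.2116
Numerator = 0.311 − 0.2116 = 0.0994; denominator = 1 − 0.2116 = 0.7884
φ_{22} = 0.0994 / 0.7884 = 0.126

0.126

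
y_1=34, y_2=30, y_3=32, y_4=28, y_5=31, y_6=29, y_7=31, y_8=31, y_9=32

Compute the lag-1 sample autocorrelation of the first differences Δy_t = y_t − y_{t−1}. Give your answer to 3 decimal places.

First differences Δy: -4, 2, -4, 3, -2, 2, 0, 1
Mean of differences = -0.2500
Numerator Σ(Δy_t−Δȳ)(Δy_{t+1}−Δȳ) = -37.8125
Denominator Σ(Δy_t−Δȳ)² = 53.5000
r_1(Δy) = -37.8125 / 53.5000 = -0.707

-0.707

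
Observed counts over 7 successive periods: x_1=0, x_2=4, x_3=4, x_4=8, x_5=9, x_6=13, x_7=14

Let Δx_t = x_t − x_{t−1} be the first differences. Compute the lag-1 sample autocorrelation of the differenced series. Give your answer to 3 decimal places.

First differences Δx: 4, 0, 4, 1, 4, 1
Mean of differences = 2.3333
Numerator Σ(Δx_t−Δx̄)(Δx_{t+1}−Δx̄) = -14.4444
Denominator Σ(Δx_t−Δx̄)² = 17.3333
r_1(Δx) = -14.4444 / 17.3333 = -0.833

-0.833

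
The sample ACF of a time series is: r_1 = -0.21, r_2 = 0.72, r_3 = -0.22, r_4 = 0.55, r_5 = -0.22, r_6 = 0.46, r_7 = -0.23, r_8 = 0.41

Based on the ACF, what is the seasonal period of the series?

The largest autocorrelation is r_2 = 0.72, with weaker echoes at lags 4 (0.55), 6 (0.46) and 8 (0.41); the remaining lags stay at or below -0.21.
The dominant spike at lag 2 indicates a seasonal period of 2.

2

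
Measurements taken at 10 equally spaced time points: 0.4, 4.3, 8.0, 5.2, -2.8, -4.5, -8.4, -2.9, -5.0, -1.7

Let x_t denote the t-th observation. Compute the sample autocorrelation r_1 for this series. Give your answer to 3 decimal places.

Mean x̄ = (0.4 + 4.3 + 8.0 + 5.2 − 2.8 − 4.5 − 8.4 − 2.9 − 5.0 − 1.7)/10 = -0.7400
Numerator Σ_{t=1}^{9}(x_t−x̄)(x_{t+1}−x̄) = 155.8584
Denominator Σ(x_t−x̄)² = 239.1640
r_1 = 155.8584 / 239.1640 = 0.652

0.652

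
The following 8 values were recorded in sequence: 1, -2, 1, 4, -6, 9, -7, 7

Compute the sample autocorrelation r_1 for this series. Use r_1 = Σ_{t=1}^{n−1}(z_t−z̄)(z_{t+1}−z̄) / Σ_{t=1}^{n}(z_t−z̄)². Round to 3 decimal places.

-0.822

Mean z̄ = (1 − 2 + 1 + 4 − 6 + 9 − 7 + 7)/8 = 0.8750
Deviations from mean: 0.1250, -2.8750, 0.1250, 3.1250, -6.8750, 8.1250, -7.8750, 6.1250
Σ(z_t−z̄)(z_{t+1}−z̄) = (-0.3594) + (-0.3594) + (0.3906) + (-21.4844) + (-55.8594) + (-63.9844) + (-48.2344) = -189.8906
Denominator Σ(z_t−z̄)² = 230.8750
r_1 = -189.8906 / 230.8750 = -0.822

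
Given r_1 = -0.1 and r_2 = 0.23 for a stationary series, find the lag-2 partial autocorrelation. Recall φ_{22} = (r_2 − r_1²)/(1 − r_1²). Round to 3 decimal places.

0.222

φ_{22} = (r_2 − r_1²) / (1 − r_1²)
r_1² = (-0.1)² = 0.01
Numerator = 0.23 − 0.0100 = 0.2200; denominator = 1 − 0.0100 = 0.9900
φ_{22} = 0.2200 / 0.9900 = 0.222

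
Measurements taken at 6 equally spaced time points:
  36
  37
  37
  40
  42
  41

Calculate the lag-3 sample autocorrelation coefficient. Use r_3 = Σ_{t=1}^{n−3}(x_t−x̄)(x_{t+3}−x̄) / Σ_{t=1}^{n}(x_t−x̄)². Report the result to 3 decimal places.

Mean x̄ = (36 + 37 + 37 + 40 + 42 + 41)/6 = 38.8333
Deviations from mean: -2.8333, -1.8333, -1.8333, 1.1667, 3.1667, 2.1667
Numerator Σ_{t=1}^{3}(x_t−x̄)(x_{t+3}−x̄) = -13.0833
Denominator Σ(x_t−x̄)² = 30.8333
r_3 = -13.0833 / 30.8333 = -0.424

-0.424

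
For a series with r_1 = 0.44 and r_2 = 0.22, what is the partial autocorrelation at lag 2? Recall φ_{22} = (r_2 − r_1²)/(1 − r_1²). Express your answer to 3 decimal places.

0.033

φ_{22} = (r_2 − r_1²) / (1 − r_1²)
r_1² = (0.44)² = 0.1936
Numerator = 0.22 − 0.1936 = 0.0264; denominator = 1 − 0.1936 = 0.8064
φ_{22} = 0.0264 / 0.8064 = 0.033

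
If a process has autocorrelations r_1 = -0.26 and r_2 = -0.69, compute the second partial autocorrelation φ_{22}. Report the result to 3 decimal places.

φ_{22} = (r_2 − r_1²) / (1 − r_1²)
r_1² = (-0.26)² = 0.0676
Numerator = -0.69 − 0.0676 = -0.7576; denominator = 1 − 0.0676 = 0.9324
φ_{22} = -0.7576 / 0.9324 = -0.813

-0.813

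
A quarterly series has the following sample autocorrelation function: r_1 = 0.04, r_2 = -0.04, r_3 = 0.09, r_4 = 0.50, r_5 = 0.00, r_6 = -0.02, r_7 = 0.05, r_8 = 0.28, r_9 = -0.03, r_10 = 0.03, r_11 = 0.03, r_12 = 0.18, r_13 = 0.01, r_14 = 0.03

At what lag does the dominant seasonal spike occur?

4

The largest autocorrelation is r_4 = 0.50, with weaker echoes at lags 8 (0.28) and 12 (0.18); the remaining lags stay at or below 0.09.
The dominant spike at lag 4 indicates a seasonal period of 4.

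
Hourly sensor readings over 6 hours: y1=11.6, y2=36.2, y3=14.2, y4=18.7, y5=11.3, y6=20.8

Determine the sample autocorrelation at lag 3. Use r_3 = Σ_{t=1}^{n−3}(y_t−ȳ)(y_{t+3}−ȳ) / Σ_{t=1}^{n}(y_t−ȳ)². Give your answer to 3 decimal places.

-0.319

Mean ȳ = (11.6 + 36.2 + 14.2 + 18.7 + 11.3 + 20.8)/6 = 18.8000
Deviations from mean: -7.2000, 17.4000, -4.6000, -0.1000, -7.5000, 2.0000
Σ(y_t−ȳ)(y_{t+3}−ȳ) = (0.7200) + (-130.5000) + (-9.2000) = -138.9800
Denominator Σ(y_t−ȳ)² = 436.0200
r_3 = -138.9800 / 436.0200 = -0.319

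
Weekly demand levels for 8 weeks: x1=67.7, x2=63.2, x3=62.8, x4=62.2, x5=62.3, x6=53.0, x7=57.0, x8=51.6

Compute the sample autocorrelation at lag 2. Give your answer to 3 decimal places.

0.331

Mean x̄ = (67.7 + 63.2 + 62.8 + 62.2 + 62.3 + 53.0 + 57.0 + 51.6)/8 = 59.9750
Deviations from mean: 7.7250, 3.2250, 2.8250, 2.2250, 2.3250, -6.9750, -2.9750, -8.3750
Numerator Σ_{t=1}^{6}(x_t−x̄)(x_{t+2}−x̄) = 71.5463
Denominator Σ(x_t−x̄)² = 216.0550
r_2 = 71.5463 / 216.0550 = 0.331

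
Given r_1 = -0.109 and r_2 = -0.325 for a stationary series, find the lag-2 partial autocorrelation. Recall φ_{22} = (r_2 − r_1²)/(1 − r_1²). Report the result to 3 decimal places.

φ_{22} = (r_2 − r_1²) / (1 − r_1²)
r_1² = (-0.109)² = 0.011881
Numerator = -0.325 − 0.0119 = -0.3369; denominator = 1 − 0.0119 = 0.9881
φ_{22} = -0.3369 / 0.9881 = -0.341

-0.341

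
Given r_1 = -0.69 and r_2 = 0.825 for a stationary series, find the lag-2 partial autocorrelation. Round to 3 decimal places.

φ_{22} = (r_2 − r_1²) / (1 − r_1²)
r_1² = (-0.69)² = 0.4761
Numerator = 0.825 − 0.4761 = 0.3489; denominator = 1 − 0.4761 = 0.5239
φ_{22} = 0.3489 / 0.5239 = 0.666

0.666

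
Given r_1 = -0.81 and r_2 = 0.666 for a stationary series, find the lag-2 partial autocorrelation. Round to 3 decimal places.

φ_{22} = (r_2 − r_1²) / (1 − r_1²)
r_1² = (-0.81)² = 0.6561
Numerator = 0.666 − 0.6561 = 0.0099; denominator = 1 − 0.6561 = 0.3439
φ_{22} = 0.0099 / 0.3439 = 0.029

0.029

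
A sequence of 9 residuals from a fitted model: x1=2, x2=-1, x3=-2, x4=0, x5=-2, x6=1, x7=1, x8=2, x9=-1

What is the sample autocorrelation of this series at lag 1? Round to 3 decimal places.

Mean x̄ = (2 − 1 − 2 + 0 − 2 + 1 + 1 + 2 − 1)/9 = 0.0000
Numerator Σ_{t=1}^{8}(x_t−x̄)(x_{t+1}−x̄) = -1.0000
Denominator Σ(x_t−x̄)² = 20.0000
r_1 = -1.0000 / 20.0000 = -0.050

-0.050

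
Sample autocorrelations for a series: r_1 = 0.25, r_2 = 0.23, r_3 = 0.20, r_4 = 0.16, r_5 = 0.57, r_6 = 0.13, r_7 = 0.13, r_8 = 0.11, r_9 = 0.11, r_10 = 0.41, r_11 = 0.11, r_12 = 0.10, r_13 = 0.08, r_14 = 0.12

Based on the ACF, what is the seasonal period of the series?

The largest autocorrelation is r_5 = 0.57, with a weaker echo at lag 10 (0.41); the remaining lags stay at or below 0.25. The elevated value at lag 1 (0.25), dropping to 0.23 at lag 2, reflects decaying short-term dependence rather than seasonality.
The dominant spike at lag 5 indicates a seasonal period of 5.

5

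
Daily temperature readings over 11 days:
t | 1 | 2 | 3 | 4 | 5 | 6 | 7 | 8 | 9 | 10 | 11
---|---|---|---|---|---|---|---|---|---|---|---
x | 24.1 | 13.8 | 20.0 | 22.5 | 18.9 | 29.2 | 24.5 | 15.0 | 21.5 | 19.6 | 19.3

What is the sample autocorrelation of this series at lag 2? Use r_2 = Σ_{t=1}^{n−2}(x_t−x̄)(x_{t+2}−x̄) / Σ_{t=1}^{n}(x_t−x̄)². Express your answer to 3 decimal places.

-0.242

Mean x̄ = (24.1 + 13.8 + 20.0 + 22.5 + 18.9 + 29.2 + 24.5 + 15.0 + 21.5 + 19.6 + 19.3)/11 = 20.7636
Numerator Σ_{t=1}^{9}(x_t−x̄)(x_{t+2}−x̄) = -45.7745
Denominator Σ(x_t−x̄)² = 189.0855
r_2 = -45.7745 / 189.0855 = -0.242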